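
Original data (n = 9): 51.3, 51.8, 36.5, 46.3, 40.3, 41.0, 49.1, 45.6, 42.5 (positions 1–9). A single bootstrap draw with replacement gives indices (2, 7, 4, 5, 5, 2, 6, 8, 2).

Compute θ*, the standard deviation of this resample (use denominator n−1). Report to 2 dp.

θ* = 4.99

Resample values: 51.8, 49.1, 46.3, 40.3, 40.3, 51.8, 41.0, 45.6, 51.8.
Mean = 46.4444; sum of squared deviations = 198.9822
s² = 198.9822 / 8 = 24.8728
s = √24.8728 = 4.99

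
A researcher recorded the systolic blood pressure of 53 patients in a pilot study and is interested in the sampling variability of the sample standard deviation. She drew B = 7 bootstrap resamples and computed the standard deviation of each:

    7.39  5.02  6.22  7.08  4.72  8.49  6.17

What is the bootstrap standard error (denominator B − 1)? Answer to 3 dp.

SE* = 1.330

Bootstrap SE is the standard deviation of the 7 replicate standard deviations.
Mean of replicates: (7.39 + 5.02 + 6.22 + 7.08 + 4.72 + 8.49 + 6.17) / 7 = 45.0900 / 7 = 6.4414
Sum of squared deviations: (+0.9486)² + (−1.4214)² + (−0.2214)² + (+0.6386)² + (−1.7214)² + (+2.0486)² + (−0.2714)² = 10.6107
Variance = 10.6107 / 6 = 1.7684
SE* = √1.7684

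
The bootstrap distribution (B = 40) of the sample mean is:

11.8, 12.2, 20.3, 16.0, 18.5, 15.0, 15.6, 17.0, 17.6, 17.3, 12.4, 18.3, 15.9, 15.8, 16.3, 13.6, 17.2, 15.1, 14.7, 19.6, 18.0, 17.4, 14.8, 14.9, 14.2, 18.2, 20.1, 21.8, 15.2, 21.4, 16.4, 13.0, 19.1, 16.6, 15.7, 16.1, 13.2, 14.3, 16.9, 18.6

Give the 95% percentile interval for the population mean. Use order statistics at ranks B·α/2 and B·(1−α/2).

Sorted replicates: 11.8, 12.2, 12.4, 13.0, 13.2, 13.6, 14.2, 14.3, 14.7, 14.8, 14.9, 15.0, 15.1, 15.2, 15.6, 15.7, 15.8, 15.9, 16.0, 16.1, 16.3, 16.4, 16.6, 16.9, 17.0, 17.2, 17.3, 17.4, 17.6, 18.0, 18.2, 18.3, 18.5, 18.6, 19.1, 19.6, 20.1, 20.3, 21.4, 21.8
α = 0.05; lower rank = 40 × 0.025 = 1; upper rank = 40 × 0.975 = 39.
The 1st smallest replicate is 11.8; the 39th is 21.4.

(11.8, 21.4)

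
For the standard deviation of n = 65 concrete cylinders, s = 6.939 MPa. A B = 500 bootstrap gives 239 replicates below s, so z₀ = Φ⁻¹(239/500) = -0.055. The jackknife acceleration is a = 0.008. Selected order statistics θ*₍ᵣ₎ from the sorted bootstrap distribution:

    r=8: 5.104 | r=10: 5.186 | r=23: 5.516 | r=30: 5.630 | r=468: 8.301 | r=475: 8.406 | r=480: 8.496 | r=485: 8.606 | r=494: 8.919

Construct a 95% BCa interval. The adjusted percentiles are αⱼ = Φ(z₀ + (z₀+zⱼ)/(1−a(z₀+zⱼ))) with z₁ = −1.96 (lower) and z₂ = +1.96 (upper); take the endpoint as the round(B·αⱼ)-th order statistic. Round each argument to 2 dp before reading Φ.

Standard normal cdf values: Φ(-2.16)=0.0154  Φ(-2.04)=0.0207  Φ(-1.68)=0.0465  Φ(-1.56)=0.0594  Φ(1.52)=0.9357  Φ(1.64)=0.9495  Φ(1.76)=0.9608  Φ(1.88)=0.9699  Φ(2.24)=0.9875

(5.186, 8.606)

Lower: z₀ + z₁ = -0.055 + (-1.960) = -2.015; 1 − a(z₀+z₁) = 1 − (0.008)(-2.015) = 1.0161; argument = -0.055 + (-2.015)/1.0161 = -2.0380 → -2.04.
α₁ = Φ(-2.04) = 0.0207; rank = round(500 × 0.0207) = 10; θ*₍10₎ = 5.186.
Upper: z₀ + z₂ = 1.905; 1 − a(z₀+z₂) = 0.9848; argument = 1.8795 → 1.88; α₂ = 0.9699; rank = 485; θ*₍485₎ = 8.606.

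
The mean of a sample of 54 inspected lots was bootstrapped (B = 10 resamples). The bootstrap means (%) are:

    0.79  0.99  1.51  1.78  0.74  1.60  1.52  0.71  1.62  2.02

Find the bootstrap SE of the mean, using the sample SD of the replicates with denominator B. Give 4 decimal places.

Bootstrap SE is the standard deviation of the 10 replicate means.
Mean of replicates: (0.79 + 0.99 + 1.51 + 1.78 + 0.74 + 1.60 + 1.52 + 0.71 + 1.62 + 2.02) / 10 = 13.28000 / 10 = 1.32800
Sum of squared deviations: (−0.53800)² + (−0.33800)² + (+0.18200)² + (+0.45200)² + (−0.58800)² + (+0.27200)² + (+0.19200)² + (−0.61800)² + (+0.29200)² + (+0.69200)² = 2.04376
Variance = 2.04376 / 10 = 0.20438
SE* = √0.20438

SE* = 0.4521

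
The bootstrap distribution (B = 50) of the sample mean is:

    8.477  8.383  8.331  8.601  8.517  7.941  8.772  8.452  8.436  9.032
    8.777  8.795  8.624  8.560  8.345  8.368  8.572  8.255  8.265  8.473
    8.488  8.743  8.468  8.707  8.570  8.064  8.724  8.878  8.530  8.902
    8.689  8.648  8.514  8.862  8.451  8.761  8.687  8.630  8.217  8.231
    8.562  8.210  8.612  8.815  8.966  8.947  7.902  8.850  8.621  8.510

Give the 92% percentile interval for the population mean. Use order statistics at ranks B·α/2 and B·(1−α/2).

Sorted replicates: 7.902, 7.941, 8.064, 8.210, 8.217, 8.231, 8.255, 8.265, 8.331, 8.345, 8.368, 8.383, 8.436, 8.451, 8.452, 8.468, 8.473, 8.477, 8.488, 8.510, 8.514, 8.517, 8.530, 8.560, 8.562, 8.570, 8.572, 8.601, 8.612, 8.621, 8.624, 8.630, 8.648, 8.687, 8.689, 8.707, 8.724, 8.743, 8.761, 8.772, 8.777, 8.795, 8.815, 8.850, 8.862, 8.878, 8.902, 8.947, 8.966, 9.032
α = 0.08; lower rank = 50 × 0.040 = 2; upper rank = 50 × 0.960 = 48.
The 2nd smallest replicate is 7.941; the 48th is 8.947.

(7.941, 8.947)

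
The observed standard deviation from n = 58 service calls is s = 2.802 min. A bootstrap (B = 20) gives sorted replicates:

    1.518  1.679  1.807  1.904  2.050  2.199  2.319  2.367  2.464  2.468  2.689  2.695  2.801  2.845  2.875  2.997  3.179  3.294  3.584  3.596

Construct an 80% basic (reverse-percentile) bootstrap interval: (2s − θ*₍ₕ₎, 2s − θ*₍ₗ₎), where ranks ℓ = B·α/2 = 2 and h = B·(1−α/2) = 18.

(2.310, 3.925)

Percentile endpoints at ranks 2 and 18: θ*₍2₎ = 1.679, θ*₍18₎ = 3.294.
Basic interval reflects these around s:
  lower = 2 × 2.802 − 3.294 = 2.310
  upper = 2 × 2.802 − 1.679 = 3.925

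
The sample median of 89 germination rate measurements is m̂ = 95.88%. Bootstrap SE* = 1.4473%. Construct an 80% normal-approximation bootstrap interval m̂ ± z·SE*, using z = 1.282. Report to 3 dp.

(94.025, 97.735)

Margin = 1.282 × 1.4473 = 1.8554
Interval: 95.88 ± 1.8554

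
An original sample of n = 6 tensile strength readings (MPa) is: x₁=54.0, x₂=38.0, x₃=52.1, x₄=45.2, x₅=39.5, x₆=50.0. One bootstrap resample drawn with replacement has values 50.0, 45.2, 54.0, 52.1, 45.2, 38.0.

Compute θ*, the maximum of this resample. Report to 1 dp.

Maximum = 54.0

θ* = 54.0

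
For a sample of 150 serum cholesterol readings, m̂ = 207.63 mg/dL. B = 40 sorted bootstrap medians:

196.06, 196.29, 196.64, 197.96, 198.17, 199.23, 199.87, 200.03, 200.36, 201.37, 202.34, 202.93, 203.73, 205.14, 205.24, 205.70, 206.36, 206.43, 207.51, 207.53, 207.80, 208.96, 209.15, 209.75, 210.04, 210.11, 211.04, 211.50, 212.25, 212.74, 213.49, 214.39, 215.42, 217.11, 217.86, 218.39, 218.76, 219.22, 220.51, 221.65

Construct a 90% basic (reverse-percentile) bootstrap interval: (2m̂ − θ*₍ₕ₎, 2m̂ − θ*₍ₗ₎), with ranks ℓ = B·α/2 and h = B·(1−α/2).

Percentile endpoints at ranks 2 and 38: θ*₍2₎ = 196.29, θ*₍38₎ = 219.22.
Basic interval reflects these around m̂:
  lower = 2 × 207.63 − 219.22 = 196.04
  upper = 2 × 207.63 − 196.29 = 218.97

(196.04, 218.97)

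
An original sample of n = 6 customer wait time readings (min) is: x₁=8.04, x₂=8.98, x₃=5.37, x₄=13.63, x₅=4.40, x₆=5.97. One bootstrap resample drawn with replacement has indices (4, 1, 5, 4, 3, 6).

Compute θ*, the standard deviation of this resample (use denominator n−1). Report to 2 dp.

Resample values: 13.63, 8.04, 4.40, 13.63, 5.37, 5.97.
Mean = 8.5067; sum of squared deviations = 85.8529
s² = 85.8529 / 5 = 17.1706
s = √17.1706 = 4.14

θ* = 4.14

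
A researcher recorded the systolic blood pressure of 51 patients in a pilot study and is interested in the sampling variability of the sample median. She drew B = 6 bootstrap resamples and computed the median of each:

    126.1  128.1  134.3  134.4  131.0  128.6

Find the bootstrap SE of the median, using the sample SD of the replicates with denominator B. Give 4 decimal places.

Bootstrap SE is the standard deviation of the 6 replicate medians.
Mean of replicates: (126.1 + 128.1 + 134.3 + 134.4 + 131.0 + 128.6) / 6 = 782.50000 / 6 = 130.41667
Sum of squared deviations: (−4.31667)² + (−2.31667)² + (+3.88333)² + (+3.98333)² + (+0.58333)² + (−1.81667)² = 58.58833
Variance = 58.58833 / 6 = 9.76472
SE* = √9.76472

SE* = 3.1249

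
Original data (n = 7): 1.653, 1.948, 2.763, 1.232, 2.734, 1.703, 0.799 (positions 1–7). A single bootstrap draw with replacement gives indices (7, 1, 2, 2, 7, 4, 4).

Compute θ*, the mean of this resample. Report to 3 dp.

Resample values: 0.799, 1.653, 1.948, 1.948, 0.799, 1.232, 1.232.
Mean = (0.799 + 1.653 + 1.948 + 1.948 + 0.799 + 1.232 + 1.232) / 7 = 9.6110 / 7 = 1.373

θ* = 1.373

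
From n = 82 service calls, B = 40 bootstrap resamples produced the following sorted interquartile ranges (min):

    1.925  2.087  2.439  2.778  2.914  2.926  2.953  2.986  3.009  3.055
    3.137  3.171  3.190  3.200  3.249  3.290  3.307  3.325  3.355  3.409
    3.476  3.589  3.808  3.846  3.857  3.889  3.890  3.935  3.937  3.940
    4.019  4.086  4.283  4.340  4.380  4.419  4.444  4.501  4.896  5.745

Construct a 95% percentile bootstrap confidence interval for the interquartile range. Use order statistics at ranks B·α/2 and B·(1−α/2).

α = 0.05; lower rank = 40 × 0.025 = 1; upper rank = 40 × 0.975 = 39.
The 1st smallest replicate is 1.925; the 39th is 4.896.

(1.925, 4.896)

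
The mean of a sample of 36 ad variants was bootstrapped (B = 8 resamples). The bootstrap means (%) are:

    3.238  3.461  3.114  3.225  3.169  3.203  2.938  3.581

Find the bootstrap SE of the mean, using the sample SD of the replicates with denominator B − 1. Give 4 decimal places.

SE* = 0.1996

Bootstrap SE is the standard deviation of the 8 replicate means.
Mean of replicates: (3.238 + 3.461 + 3.114 + 3.225 + 3.169 + 3.203 + 2.938 + 3.581) / 8 = 25.92900 / 8 = 3.24112
Sum of squared deviations: (−0.00312)² + (+0.21988)² + (−0.12712)² + (−0.01612)² + (−0.07212)² + (−0.03812)² + (−0.30312)² + (+0.33988)² = 0.27883
Variance = 0.27883 / 7 = 0.03983
SE* = √0.03983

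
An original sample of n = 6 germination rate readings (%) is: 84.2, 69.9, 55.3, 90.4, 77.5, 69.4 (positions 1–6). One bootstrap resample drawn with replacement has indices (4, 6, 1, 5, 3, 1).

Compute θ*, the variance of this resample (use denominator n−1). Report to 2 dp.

θ* = 162.39

Resample values: 90.4, 69.4, 84.2, 77.5, 55.3, 84.2.
Mean = 76.8333; sum of squared deviations = 811.9733
s² = 811.9733 / 5 = 162.3947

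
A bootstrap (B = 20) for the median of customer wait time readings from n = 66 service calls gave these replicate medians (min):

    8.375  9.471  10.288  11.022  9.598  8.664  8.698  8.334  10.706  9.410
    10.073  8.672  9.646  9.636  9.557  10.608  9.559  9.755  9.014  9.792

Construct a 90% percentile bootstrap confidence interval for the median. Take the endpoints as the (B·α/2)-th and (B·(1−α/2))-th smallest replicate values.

Sorted replicates: 8.334, 8.375, 8.664, 8.672, 8.698, 9.014, 9.410, 9.471, 9.557, 9.559, 9.598, 9.636, 9.646, 9.755, 9.792, 10.073, 10.288, 10.608, 10.706, 11.022
α = 0.10; lower rank = 20 × 0.050 = 1; upper rank = 20 × 0.950 = 19.
The 1st smallest replicate is 8.334; the 19th is 10.706.

(8.334, 10.706)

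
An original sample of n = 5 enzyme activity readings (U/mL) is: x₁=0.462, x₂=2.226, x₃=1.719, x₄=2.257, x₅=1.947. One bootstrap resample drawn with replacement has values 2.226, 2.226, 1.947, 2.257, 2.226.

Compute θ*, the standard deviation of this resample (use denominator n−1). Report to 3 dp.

θ* = 0.129

Mean = 2.1764; sum of squared deviations = 0.0665
s² = 0.0665 / 4 = 0.0166
s = √0.0166 = 0.129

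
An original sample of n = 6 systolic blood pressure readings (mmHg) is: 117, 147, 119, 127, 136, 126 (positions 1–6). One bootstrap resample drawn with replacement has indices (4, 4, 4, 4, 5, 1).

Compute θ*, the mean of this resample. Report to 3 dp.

Resample values: 127, 127, 127, 127, 136, 117.
Mean = (127 + 127 + 127 + 127 + 136 + 117) / 6 = 761.0 / 6 = 126.833

θ* = 126.833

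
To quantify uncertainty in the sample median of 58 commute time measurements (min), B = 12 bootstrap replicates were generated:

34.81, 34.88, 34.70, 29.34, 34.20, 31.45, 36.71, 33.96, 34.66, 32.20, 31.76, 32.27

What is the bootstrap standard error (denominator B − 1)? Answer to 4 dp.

Bootstrap SE is the standard deviation of the 12 replicate medians.
Mean of replicates: (34.81 + 34.88 + 34.70 + 29.34 + 34.20 + 31.45 + 36.71 + 33.96 + 34.66 + 32.20 + 31.76 + 32.27) / 12 = 400.94000 / 12 = 33.41167
Sum of squared deviations: (+1.39833)² + (+1.46833)² + (+1.28833)² + (−4.07167)² + (+0.78833)² + (−1.96167)² + (+3.29833)² + (+0.54833)² + (+1.24833)² + (−1.21167)² + (−1.65167)² + (−1.14167)² = 45.05677
Variance = 45.05677 / 11 = 4.09607
SE* = √4.09607

SE* = 2.0239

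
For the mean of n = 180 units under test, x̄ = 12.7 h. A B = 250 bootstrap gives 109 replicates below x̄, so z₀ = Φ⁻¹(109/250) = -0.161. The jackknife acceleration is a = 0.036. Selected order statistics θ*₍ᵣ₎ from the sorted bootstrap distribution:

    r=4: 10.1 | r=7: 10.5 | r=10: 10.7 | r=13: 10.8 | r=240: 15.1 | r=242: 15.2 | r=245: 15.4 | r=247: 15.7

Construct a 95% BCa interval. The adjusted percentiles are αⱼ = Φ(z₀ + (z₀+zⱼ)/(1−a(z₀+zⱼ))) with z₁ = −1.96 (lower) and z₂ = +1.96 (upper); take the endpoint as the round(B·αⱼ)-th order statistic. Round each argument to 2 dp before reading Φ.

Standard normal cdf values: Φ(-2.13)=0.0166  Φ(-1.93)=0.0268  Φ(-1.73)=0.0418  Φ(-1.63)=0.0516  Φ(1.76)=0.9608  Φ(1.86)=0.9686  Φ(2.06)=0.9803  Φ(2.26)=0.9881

(10.1, 15.1)

Lower: z₀ + z₁ = -0.161 + (-1.960) = -2.121; 1 − a(z₀+z₁) = 1 − (0.036)(-2.121) = 1.0764; argument = -0.161 + (-2.121)/1.0764 = -2.1315 → -2.13.
α₁ = Φ(-2.13) = 0.0166; rank = round(250 × 0.0166) = 4; θ*₍4₎ = 10.1.
Upper: z₀ + z₂ = 1.799; 1 − a(z₀+z₂) = 0.9352; argument = 1.7626 → 1.76; α₂ = 0.9608; rank = 240; θ*₍240₎ = 15.1.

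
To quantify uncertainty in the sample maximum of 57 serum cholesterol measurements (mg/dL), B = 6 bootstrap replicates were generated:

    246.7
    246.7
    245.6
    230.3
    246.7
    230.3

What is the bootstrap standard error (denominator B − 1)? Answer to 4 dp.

SE* = 8.3378

Bootstrap SE is the standard deviation of the 6 replicate maximums.
Mean of replicates: (246.7 + 246.7 + 245.6 + 230.3 + 246.7 + 230.3) / 6 = 1446.30000 / 6 = 241.05000
Sum of squared deviations: (+5.65000)² + (+5.65000)² + (+4.55000)² + (−10.75000)² + (+5.65000)² + (−10.75000)² = 347.59500
Variance = 347.59500 / 5 = 69.51900
SE* = √69.51900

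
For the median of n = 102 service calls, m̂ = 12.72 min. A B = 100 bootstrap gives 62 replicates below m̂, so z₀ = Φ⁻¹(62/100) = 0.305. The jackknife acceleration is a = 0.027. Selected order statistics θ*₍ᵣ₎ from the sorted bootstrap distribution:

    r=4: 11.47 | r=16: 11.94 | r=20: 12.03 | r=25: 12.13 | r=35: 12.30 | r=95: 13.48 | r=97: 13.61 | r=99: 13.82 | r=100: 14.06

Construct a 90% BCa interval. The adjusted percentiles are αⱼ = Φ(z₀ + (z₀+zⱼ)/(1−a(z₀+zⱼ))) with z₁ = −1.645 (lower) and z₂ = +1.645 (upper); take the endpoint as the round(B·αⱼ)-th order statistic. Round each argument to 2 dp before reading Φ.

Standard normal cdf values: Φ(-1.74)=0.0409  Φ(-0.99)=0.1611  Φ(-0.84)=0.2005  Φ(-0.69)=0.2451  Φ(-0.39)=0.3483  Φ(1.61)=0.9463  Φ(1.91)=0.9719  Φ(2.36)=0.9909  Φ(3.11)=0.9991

(11.94, 13.82)

Lower: z₀ + z₁ = 0.305 + (-1.645) = -1.340; 1 − a(z₀+z₁) = 1 − (0.027)(-1.340) = 1.0362; argument = 0.305 + (-1.340)/1.0362 = -0.9882 → -0.99.
α₁ = Φ(-0.99) = 0.1611; rank = round(100 × 0.1611) = 16; θ*₍16₎ = 11.94.
Upper: z₀ + z₂ = 1.950; 1 − a(z₀+z₂) = 0.9474; argument = 2.3634 → 2.36; α₂ = 0.9909; rank = 99; θ*₍99₎ = 13.82.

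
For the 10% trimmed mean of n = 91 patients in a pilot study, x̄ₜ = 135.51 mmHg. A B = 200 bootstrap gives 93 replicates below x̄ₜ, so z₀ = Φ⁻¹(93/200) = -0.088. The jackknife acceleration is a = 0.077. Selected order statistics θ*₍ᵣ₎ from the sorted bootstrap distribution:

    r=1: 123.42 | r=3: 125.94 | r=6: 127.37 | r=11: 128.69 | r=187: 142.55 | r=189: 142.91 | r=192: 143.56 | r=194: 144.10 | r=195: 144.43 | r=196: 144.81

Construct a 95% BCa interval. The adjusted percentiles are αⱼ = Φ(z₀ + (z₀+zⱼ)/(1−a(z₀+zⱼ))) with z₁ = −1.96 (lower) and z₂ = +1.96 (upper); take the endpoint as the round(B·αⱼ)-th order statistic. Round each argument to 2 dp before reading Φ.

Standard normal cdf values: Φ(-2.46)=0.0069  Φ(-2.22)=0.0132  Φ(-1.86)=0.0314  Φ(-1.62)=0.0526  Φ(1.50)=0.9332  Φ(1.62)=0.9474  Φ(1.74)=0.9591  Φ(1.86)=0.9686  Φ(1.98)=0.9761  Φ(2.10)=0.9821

Lower: z₀ + z₁ = -0.088 + (-1.960) = -2.048; 1 − a(z₀+z₁) = 1 − (0.077)(-2.048) = 1.1577; argument = -0.088 + (-2.048)/1.1577 = -1.8570 → -1.86.
α₁ = Φ(-1.86) = 0.0314; rank = round(200 × 0.0314) = 6; θ*₍6₎ = 127.37.
Upper: z₀ + z₂ = 1.872; 1 − a(z₀+z₂) = 0.8559; argument = 2.0993 → 2.10; α₂ = 0.9821; rank = 196; θ*₍196₎ = 144.81.

(127.37, 144.81)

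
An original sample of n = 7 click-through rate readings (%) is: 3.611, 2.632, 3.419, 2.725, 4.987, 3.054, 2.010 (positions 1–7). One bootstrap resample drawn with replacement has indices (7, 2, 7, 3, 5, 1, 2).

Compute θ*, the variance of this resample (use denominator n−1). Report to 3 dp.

θ* = 1.119

Resample values: 2.010, 2.632, 2.010, 3.419, 4.987, 3.611, 2.632.
Mean = 3.0430; sum of squared deviations = 6.7152
s² = 6.7152 / 6 = 1.1192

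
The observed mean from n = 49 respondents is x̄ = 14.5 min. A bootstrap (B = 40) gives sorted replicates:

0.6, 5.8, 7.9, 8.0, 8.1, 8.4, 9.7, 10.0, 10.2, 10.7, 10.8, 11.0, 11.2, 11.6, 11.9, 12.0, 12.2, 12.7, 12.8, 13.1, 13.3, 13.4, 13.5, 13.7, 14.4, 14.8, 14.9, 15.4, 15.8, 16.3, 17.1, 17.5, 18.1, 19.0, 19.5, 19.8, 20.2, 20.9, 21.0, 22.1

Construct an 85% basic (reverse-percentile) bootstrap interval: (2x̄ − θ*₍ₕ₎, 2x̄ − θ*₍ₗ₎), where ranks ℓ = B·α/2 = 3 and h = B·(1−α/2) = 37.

Percentile endpoints at ranks 3 and 37: θ*₍3₎ = 7.9, θ*₍37₎ = 20.2.
Basic interval reflects these around x̄:
  lower = 2 × 14.5 − 20.2 = 8.8
  upper = 2 × 14.5 − 7.9 = 21.1

(8.8, 21.1)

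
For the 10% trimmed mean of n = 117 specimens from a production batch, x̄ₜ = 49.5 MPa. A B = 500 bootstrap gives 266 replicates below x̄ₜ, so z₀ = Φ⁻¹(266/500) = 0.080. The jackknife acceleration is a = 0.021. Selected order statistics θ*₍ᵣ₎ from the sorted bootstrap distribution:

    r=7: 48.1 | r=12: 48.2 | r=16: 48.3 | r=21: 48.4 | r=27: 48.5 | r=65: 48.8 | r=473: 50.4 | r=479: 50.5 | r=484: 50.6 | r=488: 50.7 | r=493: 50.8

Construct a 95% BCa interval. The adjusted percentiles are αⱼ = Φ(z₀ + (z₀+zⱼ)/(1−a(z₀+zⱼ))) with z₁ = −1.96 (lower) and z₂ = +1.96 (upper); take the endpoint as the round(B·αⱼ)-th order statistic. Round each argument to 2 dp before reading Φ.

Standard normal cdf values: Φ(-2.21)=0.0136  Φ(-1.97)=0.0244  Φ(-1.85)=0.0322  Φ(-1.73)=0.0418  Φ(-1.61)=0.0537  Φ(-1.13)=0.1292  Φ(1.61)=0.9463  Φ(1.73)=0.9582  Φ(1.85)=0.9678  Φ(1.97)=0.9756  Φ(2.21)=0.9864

Lower: z₀ + z₁ = 0.080 + (-1.960) = -1.880; 1 − a(z₀+z₁) = 1 − (0.021)(-1.880) = 1.0395; argument = 0.080 + (-1.880)/1.0395 = -1.7286 → -1.73.
α₁ = Φ(-1.73) = 0.0418; rank = round(500 × 0.0418) = 21; θ*₍21₎ = 48.4.
Upper: z₀ + z₂ = 2.040; 1 − a(z₀+z₂) = 0.9572; argument = 2.2113 → 2.21; α₂ = 0.9864; rank = 493; θ*₍493₎ = 50.8.

(48.4, 50.8)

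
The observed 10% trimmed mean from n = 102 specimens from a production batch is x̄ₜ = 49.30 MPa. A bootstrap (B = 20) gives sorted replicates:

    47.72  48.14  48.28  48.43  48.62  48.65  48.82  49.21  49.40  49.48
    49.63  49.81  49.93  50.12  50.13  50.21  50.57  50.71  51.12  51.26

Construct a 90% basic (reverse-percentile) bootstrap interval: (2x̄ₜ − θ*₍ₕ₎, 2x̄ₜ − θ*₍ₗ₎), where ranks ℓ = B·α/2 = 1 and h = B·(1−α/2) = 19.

Percentile endpoints at ranks 1 and 19: θ*₍1₎ = 47.72, θ*₍19₎ = 51.12.
Basic interval reflects these around x̄ₜ:
  lower = 2 × 49.30 − 51.12 = 47.48
  upper = 2 × 49.30 − 47.72 = 50.88

(47.48, 50.88)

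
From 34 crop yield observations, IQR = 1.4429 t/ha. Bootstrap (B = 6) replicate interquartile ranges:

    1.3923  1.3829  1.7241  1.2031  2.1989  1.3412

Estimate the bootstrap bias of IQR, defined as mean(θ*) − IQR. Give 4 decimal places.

mean(θ*) = (1.3923 + 1.3829 + 1.7241 + 1.2031 + 2.1989 + 1.3412) / 6 = 1.54042
bias = 1.54042 − 1.4429

bias = +0.0975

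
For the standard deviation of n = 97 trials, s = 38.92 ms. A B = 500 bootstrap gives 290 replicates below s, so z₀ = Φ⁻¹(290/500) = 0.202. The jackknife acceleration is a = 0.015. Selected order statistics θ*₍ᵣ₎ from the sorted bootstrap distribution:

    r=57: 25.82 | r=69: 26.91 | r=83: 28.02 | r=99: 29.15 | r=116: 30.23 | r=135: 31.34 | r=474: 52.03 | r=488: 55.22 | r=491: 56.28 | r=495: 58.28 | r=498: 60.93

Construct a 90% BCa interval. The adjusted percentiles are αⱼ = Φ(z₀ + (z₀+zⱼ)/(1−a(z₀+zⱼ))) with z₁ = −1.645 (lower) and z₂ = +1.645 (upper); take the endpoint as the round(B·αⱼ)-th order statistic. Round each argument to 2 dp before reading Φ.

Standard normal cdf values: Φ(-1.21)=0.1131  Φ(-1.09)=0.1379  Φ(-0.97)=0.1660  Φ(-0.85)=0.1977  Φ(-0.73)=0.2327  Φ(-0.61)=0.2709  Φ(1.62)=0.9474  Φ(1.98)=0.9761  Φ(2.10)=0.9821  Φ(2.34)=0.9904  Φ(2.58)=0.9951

(25.82, 56.28)

Lower: z₀ + z₁ = 0.202 + (-1.645) = -1.443; 1 − a(z₀+z₁) = 1 − (0.015)(-1.443) = 1.0216; argument = 0.202 + (-1.443)/1.0216 = -1.2104 → -1.21.
α₁ = Φ(-1.21) = 0.1131; rank = round(500 × 0.1131) = 57; θ*₍57₎ = 25.82.
Upper: z₀ + z₂ = 1.847; 1 − a(z₀+z₂) = 0.9723; argument = 2.1016 → 2.10; α₂ = 0.9821; rank = 491; θ*₍491₎ = 56.28.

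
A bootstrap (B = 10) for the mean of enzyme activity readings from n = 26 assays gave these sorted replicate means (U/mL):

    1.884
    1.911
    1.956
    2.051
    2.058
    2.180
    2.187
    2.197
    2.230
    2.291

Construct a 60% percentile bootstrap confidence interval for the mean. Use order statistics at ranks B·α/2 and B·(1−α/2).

(1.911, 2.197)

α = 0.40; lower rank = 10 × 0.200 = 2; upper rank = 10 × 0.800 = 8.
The 2nd smallest replicate is 1.911; the 8th is 2.197.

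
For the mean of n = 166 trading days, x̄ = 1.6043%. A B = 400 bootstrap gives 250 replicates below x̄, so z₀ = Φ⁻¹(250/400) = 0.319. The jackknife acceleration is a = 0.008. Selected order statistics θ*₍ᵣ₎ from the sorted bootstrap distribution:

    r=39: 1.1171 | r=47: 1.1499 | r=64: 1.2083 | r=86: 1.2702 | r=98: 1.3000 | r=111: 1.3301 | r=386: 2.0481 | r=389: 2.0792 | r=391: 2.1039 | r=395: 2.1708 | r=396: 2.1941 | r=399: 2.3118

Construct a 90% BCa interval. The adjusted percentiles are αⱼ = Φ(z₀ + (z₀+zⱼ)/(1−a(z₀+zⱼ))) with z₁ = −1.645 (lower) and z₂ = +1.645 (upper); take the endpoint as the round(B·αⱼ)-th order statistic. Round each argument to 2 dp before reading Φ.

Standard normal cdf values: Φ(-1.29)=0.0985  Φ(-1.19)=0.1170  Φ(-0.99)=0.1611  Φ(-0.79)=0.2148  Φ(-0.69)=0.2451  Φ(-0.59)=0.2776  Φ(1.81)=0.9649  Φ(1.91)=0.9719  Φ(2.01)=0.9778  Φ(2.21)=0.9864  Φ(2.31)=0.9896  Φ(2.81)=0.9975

Lower: z₀ + z₁ = 0.319 + (-1.645) = -1.326; 1 − a(z₀+z₁) = 1 − (0.008)(-1.326) = 1.0106; argument = 0.319 + (-1.326)/1.0106 = -0.9931 → -0.99.
α₁ = Φ(-0.99) = 0.1611; rank = round(400 × 0.1611) = 64; θ*₍64₎ = 1.2083.
Upper: z₀ + z₂ = 1.964; 1 − a(z₀+z₂) = 0.9843; argument = 2.3144 → 2.31; α₂ = 0.9896; rank = 396; θ*₍396₎ = 2.1941.

(1.2083, 2.1941)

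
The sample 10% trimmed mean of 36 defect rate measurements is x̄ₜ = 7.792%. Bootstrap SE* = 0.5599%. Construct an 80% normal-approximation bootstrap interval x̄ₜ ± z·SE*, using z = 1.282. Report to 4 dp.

Margin = 1.282 × 0.5599 = 0.71779
Interval: 7.792 ± 0.71779

(7.0742, 8.5098)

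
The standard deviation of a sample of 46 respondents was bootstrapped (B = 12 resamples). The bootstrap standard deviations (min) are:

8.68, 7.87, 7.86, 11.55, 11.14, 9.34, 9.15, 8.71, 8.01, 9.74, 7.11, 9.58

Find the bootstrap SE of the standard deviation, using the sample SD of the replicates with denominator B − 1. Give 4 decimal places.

SE* = 1.3271

Bootstrap SE is the standard deviation of the 12 replicate standard deviations.
Mean of replicates: (8.68 + 7.87 + 7.86 + 11.55 + 11.14 + 9.34 + 9.15 + 8.71 + 8.01 + 9.74 + 7.11 + 9.58) / 12 = 108.74000 / 12 = 9.06167
Sum of squared deviations: (−0.38167)² + (−1.19167)² + (−1.20167)² + (+2.48833)² + (+2.07833)² + (+0.27833)² + (+0.08833)² + (−0.35167)² + (−1.05167)² + (+0.67833)² + (−1.95167)² + (+0.51833)² = 19.37377
Variance = 19.37377 / 11 = 1.76125
SE* = √1.76125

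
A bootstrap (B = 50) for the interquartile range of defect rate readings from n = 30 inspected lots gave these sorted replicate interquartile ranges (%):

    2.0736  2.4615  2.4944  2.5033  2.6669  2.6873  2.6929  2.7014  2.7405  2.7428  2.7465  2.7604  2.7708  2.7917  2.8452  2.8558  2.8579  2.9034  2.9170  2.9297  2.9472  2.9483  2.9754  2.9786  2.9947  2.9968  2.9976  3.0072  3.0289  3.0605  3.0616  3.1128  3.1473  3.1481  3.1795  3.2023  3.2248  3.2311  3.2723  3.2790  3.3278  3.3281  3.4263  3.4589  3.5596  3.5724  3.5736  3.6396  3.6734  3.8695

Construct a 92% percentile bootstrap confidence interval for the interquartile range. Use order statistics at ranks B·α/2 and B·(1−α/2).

(2.4615, 3.6396)

α = 0.08; lower rank = 50 × 0.040 = 2; upper rank = 50 × 0.960 = 48.
The 2nd smallest replicate is 2.4615; the 48th is 3.6396.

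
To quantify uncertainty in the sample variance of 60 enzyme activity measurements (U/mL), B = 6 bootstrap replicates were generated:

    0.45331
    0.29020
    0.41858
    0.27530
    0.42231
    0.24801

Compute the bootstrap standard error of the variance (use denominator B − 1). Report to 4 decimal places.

SE* = 0.0896

Bootstrap SE is the standard deviation of the 6 replicate variances.
Mean of replicates: (0.45331 + 0.29020 + 0.41858 + 0.27530 + 0.42231 + 0.24801) / 6 = 2.107710 / 6 = 0.351285
Sum of squared deviations: (+0.102025)² + (−0.061085)² + (+0.067295)² + (−0.075985)² + (+0.071025)² + (−0.103275)² = 0.040153
Variance = 0.040153 / 5 = 0.008031
SE* = √0.008031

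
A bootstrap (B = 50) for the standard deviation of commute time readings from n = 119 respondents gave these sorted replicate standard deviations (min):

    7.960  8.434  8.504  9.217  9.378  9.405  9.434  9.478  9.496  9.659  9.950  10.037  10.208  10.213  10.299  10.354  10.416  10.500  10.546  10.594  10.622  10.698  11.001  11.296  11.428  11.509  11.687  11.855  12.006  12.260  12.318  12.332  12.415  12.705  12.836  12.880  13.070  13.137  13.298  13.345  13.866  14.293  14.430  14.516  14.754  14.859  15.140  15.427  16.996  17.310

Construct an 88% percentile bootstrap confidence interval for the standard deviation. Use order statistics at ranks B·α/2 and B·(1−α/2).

α = 0.12; lower rank = 50 × 0.060 = 3; upper rank = 50 × 0.940 = 47.
The 3rd smallest replicate is 8.504; the 47th is 15.140.

(8.504, 15.140)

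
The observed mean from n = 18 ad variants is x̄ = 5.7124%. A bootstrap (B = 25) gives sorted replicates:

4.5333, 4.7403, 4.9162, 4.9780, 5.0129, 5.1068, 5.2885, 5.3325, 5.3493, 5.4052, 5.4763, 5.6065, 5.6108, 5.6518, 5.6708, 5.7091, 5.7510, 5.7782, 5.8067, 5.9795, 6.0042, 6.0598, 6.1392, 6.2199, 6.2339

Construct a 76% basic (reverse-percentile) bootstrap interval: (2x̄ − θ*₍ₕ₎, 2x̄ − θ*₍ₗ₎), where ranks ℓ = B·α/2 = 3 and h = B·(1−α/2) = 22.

Percentile endpoints at ranks 3 and 22: θ*₍3₎ = 4.9162, θ*₍22₎ = 6.0598.
Basic interval reflects these around x̄:
  lower = 2 × 5.7124 − 6.0598 = 5.3650
  upper = 2 × 5.7124 − 4.9162 = 6.5086

(5.3650, 6.5086)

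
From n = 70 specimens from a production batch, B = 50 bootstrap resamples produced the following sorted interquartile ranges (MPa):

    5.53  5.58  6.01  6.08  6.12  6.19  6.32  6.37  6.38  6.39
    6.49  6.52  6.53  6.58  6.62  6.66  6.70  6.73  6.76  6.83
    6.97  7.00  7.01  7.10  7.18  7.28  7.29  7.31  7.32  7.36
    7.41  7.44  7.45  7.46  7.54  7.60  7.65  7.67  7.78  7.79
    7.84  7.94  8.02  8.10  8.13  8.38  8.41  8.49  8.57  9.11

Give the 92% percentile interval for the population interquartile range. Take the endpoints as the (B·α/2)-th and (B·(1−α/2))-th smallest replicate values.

α = 0.08; lower rank = 50 × 0.040 = 2; upper rank = 50 × 0.960 = 48.
The 2nd smallest replicate is 5.58; the 48th is 8.49.

(5.58, 8.49)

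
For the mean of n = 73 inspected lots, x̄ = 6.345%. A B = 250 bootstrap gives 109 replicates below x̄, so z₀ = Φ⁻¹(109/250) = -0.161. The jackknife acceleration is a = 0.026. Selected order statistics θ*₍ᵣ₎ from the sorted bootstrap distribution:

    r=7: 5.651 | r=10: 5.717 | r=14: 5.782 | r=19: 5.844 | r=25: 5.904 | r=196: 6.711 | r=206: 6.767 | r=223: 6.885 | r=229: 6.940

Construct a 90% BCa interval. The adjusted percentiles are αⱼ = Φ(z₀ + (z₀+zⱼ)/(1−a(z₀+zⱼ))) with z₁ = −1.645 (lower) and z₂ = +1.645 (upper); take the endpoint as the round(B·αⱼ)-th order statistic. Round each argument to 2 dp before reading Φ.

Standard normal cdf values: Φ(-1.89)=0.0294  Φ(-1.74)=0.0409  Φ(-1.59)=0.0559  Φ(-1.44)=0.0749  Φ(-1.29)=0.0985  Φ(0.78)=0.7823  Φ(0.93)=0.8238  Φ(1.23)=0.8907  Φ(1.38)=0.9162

(5.651, 6.940)

Lower: z₀ + z₁ = -0.161 + (-1.645) = -1.806; 1 − a(z₀+z₁) = 1 − (0.026)(-1.806) = 1.0470; argument = -0.161 + (-1.806)/1.0470 = -1.8860 → -1.89.
α₁ = Φ(-1.89) = 0.0294; rank = round(250 × 0.0294) = 7; θ*₍7₎ = 5.651.
Upper: z₀ + z₂ = 1.484; 1 − a(z₀+z₂) = 0.9614; argument = 1.3826 → 1.38; α₂ = 0.9162; rank = 229; θ*₍229₎ = 6.940.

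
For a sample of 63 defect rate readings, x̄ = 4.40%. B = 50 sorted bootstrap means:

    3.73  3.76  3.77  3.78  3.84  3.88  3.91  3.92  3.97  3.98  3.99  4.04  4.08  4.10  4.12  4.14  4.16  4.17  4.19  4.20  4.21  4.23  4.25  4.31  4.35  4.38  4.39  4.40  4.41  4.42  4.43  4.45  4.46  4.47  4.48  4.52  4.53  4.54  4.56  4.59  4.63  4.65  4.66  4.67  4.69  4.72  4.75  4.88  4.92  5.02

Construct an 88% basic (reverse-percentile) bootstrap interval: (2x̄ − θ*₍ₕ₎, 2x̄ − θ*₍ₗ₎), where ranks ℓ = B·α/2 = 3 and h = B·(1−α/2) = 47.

(4.05, 5.03)

Percentile endpoints at ranks 3 and 47: θ*₍3₎ = 3.77, θ*₍47₎ = 4.75.
Basic interval reflects these around x̄:
  lower = 2 × 4.40 − 4.75 = 4.05
  upper = 2 × 4.40 − 3.77 = 5.03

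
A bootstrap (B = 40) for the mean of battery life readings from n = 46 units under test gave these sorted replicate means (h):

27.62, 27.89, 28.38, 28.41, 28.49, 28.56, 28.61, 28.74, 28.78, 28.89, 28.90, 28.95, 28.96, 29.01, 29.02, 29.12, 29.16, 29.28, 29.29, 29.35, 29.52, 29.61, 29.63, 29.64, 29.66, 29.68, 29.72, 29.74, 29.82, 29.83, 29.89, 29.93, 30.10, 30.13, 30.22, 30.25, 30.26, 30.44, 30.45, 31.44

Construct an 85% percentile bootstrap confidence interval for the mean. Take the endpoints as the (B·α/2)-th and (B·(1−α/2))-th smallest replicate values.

(28.38, 30.26)

α = 0.15; lower rank = 40 × 0.075 = 3; upper rank = 40 × 0.925 = 37.
The 3rd smallest replicate is 28.38; the 37th is 30.26.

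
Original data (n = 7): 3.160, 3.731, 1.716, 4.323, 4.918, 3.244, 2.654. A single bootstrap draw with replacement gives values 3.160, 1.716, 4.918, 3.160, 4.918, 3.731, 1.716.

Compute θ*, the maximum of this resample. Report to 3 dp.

Maximum = 4.918

θ* = 4.918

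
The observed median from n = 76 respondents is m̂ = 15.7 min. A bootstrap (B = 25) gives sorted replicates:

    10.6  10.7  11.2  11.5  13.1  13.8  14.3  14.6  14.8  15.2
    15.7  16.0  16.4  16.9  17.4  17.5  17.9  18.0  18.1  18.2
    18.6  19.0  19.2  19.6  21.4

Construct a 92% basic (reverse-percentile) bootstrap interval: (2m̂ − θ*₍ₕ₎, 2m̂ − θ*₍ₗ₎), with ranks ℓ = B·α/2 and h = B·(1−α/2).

Percentile endpoints at ranks 1 and 24: θ*₍1₎ = 10.6, θ*₍24₎ = 19.6.
Basic interval reflects these around m̂:
  lower = 2 × 15.7 − 19.6 = 11.8
  upper = 2 × 15.7 − 10.6 = 20.8

(11.8, 20.8)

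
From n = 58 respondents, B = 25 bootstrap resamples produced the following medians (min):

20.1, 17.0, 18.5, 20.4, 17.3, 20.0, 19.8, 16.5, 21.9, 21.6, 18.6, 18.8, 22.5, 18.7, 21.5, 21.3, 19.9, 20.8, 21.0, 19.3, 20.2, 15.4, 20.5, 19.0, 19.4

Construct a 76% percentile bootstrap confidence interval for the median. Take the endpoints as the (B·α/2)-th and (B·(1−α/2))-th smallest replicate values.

Sorted replicates: 15.4, 16.5, 17.0, 17.3, 18.5, 18.6, 18.7, 18.8, 19.0, 19.3, 19.4, 19.8, 19.9, 20.0, 20.1, 20.2, 20.4, 20.5, 20.8, 21.0, 21.3, 21.5, 21.6, 21.9, 22.5
α = 0.24; lower rank = 25 × 0.120 = 3; upper rank = 25 × 0.880 = 22.
The 3rd smallest replicate is 17.0; the 22nd is 21.5.

(17.0, 21.5)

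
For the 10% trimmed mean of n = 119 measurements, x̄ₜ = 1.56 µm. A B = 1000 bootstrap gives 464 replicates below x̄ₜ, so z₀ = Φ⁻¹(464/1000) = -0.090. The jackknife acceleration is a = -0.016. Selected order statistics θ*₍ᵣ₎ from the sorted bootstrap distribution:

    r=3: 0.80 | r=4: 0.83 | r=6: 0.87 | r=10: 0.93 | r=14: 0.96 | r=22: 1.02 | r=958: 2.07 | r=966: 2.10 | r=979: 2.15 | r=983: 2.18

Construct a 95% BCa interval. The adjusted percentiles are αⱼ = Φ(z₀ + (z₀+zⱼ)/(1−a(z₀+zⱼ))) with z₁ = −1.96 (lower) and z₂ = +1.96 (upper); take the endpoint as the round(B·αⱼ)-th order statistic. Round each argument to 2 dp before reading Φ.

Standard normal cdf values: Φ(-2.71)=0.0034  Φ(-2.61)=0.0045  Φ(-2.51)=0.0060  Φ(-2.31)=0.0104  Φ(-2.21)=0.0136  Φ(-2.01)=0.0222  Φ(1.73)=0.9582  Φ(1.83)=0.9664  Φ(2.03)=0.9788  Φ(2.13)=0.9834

(0.96, 2.07)

Lower: z₀ + z₁ = -0.090 + (-1.960) = -2.050; 1 − a(z₀+z₁) = 1 − (-0.016)(-2.050) = 0.9672; argument = -0.090 + (-2.050)/0.9672 = -2.2095 → -2.21.
α₁ = Φ(-2.21) = 0.0136; rank = round(1000 × 0.0136) = 14; θ*₍14₎ = 0.96.
Upper: z₀ + z₂ = 1.870; 1 − a(z₀+z₂) = 1.0299; argument = 1.7257 → 1.73; α₂ = 0.9582; rank = 958; θ*₍958₎ = 2.07.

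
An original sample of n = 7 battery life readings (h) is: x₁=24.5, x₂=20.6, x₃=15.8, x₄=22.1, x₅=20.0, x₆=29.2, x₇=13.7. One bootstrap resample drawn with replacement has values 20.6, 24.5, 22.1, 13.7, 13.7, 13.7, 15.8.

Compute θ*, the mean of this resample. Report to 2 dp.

Mean = (20.6 + 24.5 + 22.1 + 13.7 + 13.7 + 13.7 + 15.8) / 7 = 124.10 / 7 = 17.73

θ* = 17.73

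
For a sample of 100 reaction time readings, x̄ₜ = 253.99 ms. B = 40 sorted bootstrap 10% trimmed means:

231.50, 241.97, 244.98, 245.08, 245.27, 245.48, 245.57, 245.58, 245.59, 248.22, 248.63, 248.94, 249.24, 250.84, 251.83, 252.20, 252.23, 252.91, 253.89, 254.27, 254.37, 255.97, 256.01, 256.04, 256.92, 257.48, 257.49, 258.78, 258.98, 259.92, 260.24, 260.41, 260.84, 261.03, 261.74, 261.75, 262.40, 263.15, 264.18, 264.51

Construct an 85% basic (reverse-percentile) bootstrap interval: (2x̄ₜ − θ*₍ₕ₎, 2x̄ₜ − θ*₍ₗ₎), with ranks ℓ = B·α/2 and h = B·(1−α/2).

(245.58, 263.00)

Percentile endpoints at ranks 3 and 37: θ*₍3₎ = 244.98, θ*₍37₎ = 262.40.
Basic interval reflects these around x̄ₜ:
  lower = 2 × 253.99 − 262.40 = 245.58
  upper = 2 × 253.99 − 244.98 = 263.00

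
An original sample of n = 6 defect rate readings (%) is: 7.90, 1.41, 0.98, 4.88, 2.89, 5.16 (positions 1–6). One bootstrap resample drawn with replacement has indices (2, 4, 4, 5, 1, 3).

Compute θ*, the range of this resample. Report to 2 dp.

θ* = 6.92

Resample values: 1.41, 4.88, 4.88, 2.89, 7.90, 0.98.
Range = 7.90 − 0.98 = 6.92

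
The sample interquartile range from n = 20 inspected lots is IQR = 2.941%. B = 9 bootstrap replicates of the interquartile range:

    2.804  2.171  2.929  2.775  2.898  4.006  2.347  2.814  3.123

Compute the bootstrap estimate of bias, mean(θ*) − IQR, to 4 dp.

bias = −0.0669

mean(θ*) = (2.804 + 2.171 + 2.929 + 2.775 + 2.898 + 4.006 + 2.347 + 2.814 + 3.123) / 9 = 2.87411
bias = 2.87411 − 2.941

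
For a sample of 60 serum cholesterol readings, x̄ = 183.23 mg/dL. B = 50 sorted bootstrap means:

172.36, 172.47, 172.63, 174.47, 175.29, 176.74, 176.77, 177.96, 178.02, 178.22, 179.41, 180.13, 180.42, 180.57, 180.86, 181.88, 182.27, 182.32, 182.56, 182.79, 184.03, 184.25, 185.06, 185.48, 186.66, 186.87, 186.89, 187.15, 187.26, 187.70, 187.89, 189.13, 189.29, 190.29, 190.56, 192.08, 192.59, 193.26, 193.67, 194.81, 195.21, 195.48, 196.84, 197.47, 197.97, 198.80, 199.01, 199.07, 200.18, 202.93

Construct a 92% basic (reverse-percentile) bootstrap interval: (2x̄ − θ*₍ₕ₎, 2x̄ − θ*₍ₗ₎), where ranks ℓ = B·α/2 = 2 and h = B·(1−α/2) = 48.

Percentile endpoints at ranks 2 and 48: θ*₍2₎ = 172.47, θ*₍48₎ = 199.07.
Basic interval reflects these around x̄:
  lower = 2 × 183.23 − 199.07 = 167.39
  upper = 2 × 183.23 − 172.47 = 193.99

(167.39, 193.99)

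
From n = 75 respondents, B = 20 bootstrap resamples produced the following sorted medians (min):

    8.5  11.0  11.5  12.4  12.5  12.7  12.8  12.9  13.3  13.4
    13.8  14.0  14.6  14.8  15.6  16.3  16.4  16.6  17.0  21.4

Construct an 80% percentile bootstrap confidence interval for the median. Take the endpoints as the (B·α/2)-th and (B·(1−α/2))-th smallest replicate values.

α = 0.20; lower rank = 20 × 0.100 = 2; upper rank = 20 × 0.900 = 18.
The 2nd smallest replicate is 11.0; the 18th is 16.6.

(11.0, 16.6)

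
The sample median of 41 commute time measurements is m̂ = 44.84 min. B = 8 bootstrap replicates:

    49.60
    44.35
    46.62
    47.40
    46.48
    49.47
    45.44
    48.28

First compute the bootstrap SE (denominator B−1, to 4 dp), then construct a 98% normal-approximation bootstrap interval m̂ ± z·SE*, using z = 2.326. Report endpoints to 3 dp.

(40.516, 49.164)

Mean of replicates = 47.2050; sum of squared deviations = 24.1940; SE* = √(24.1940/7) = 1.8591
Margin = 2.326 × 1.8591 = 4.3243
Interval: 44.84 ± 4.3243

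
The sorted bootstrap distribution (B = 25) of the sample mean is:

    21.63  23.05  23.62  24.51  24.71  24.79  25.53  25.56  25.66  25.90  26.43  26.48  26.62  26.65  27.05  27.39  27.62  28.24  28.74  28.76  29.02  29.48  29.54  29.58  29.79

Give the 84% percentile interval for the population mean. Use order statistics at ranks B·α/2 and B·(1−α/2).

α = 0.16; lower rank = 25 × 0.080 = 2; upper rank = 25 × 0.920 = 23.
The 2nd smallest replicate is 23.05; the 23rd is 29.54.

(23.05, 29.54)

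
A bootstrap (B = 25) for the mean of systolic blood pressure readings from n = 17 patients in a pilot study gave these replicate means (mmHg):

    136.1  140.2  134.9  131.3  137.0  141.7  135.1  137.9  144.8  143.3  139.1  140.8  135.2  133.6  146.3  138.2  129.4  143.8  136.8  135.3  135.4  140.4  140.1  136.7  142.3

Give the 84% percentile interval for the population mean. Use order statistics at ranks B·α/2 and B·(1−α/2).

Sorted replicates: 129.4, 131.3, 133.6, 134.9, 135.1, 135.2, 135.3, 135.4, 136.1, 136.7, 136.8, 137.0, 137.9, 138.2, 139.1, 140.1, 140.2, 140.4, 140.8, 141.7, 142.3, 143.3, 143.8, 144.8, 146.3
α = 0.16; lower rank = 25 × 0.080 = 2; upper rank = 25 × 0.920 = 23.
The 2nd smallest replicate is 131.3; the 23rd is 143.8.

(131.3, 143.8)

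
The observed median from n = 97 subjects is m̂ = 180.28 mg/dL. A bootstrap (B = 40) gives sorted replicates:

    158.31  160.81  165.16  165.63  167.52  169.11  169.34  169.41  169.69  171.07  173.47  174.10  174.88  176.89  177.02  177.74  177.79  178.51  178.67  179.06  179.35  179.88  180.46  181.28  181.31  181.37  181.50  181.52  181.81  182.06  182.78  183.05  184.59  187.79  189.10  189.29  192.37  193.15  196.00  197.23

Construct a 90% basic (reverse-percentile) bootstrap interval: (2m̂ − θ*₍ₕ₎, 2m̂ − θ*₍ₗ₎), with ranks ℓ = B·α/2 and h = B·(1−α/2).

(167.41, 199.75)

Percentile endpoints at ranks 2 and 38: θ*₍2₎ = 160.81, θ*₍38₎ = 193.15.
Basic interval reflects these around m̂:
  lower = 2 × 180.28 − 193.15 = 167.41
  upper = 2 × 180.28 − 160.81 = 199.75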